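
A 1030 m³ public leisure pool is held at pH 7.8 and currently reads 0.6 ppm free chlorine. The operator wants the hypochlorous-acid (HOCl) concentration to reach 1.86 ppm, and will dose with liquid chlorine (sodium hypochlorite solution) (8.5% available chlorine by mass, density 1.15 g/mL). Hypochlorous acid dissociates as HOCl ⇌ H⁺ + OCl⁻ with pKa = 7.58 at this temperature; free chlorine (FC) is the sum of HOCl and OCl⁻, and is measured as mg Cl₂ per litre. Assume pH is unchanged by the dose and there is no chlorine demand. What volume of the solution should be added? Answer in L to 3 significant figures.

45.8 L

Volume: 1030 m³ = 1,030,000 L.
[OCl⁻]/[HOCl] = 10^(pH − pKa) = 10^(7.8 − 7.58) = 1.66; fraction as HOCl = 1/(1 + 1.66) = 0.376.
Free chlorine required for 1.86 ppm HOCl: 1.86 / 0.376 = 4.947 ppm.
FC to add: 4.947 − 0.6 = 4.347 mg/L as Cl₂.
Cl₂ equivalent: 4.347 mg/L × 1,030,000 L = 4477 g.
Product at 8.5% available Cl: 4477 / 0.085 = 52,670 g.
Volume: 52,670 g ÷ 1.15 g/mL = 45,800 mL.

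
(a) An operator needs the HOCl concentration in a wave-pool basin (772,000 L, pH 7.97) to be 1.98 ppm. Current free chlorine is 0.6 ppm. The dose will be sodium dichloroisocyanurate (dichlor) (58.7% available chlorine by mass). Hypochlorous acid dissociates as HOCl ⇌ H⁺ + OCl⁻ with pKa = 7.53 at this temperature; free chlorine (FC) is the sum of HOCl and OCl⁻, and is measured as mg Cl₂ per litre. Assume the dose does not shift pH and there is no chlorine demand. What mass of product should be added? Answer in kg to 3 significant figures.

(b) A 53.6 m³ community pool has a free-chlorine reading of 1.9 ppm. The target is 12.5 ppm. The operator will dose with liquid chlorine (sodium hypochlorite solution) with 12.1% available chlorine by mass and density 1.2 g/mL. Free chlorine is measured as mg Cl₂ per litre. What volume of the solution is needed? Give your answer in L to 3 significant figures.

(a) [OCl⁻]/[HOCl] = 10^(pH − pKa) = 10^(7.97 − 7.53) = 2.754; fraction as HOCl = 1/(1 + 2.754) = 0.2664.
(a) Free chlorine required for 1.98 ppm HOCl: 1.98 / 0.2664 = 7.433 ppm.
(a) FC to add: 7.433 − 0.6 = 6.833 mg/L as Cl₂.
(a) Cl₂ equivalent: 6.833 mg/L × 772,000 L = 5275 g.
(a) Product at 58.7% available Cl: 5275 / 0.587 = 8987 g.

(b) Volume: 53.6 m³ = 53,600 L.
(b) Chlorine deficit: 12.5 − 1.9 = 10.6 ppm = 10.6 mg/L as Cl₂.
(b) Cl₂ equivalent needed: 10.6 mg/L × 53,600 L = 568,200 mg = 568.2 g.
(b) Product at 12.1% available chlorine: 568.2 / 0.121 = 4696 g.
(b) Volume at density 1.2 g/mL: 4696 g ÷ 1.2 g/mL = 3913 mL.

(a) 8.99 kg; (b) 3.91 L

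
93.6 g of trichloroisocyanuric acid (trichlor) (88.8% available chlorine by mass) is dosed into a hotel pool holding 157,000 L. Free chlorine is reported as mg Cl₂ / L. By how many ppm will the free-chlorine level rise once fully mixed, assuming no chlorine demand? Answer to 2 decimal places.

0.53 ppm

Available chlorine delivered: 93.6 g × 0.888 = 83.12 g as Cl₂.
Concentration rise: 83.12 g / 157,000 L = 0.5294 mg/L = 0.53 ppm.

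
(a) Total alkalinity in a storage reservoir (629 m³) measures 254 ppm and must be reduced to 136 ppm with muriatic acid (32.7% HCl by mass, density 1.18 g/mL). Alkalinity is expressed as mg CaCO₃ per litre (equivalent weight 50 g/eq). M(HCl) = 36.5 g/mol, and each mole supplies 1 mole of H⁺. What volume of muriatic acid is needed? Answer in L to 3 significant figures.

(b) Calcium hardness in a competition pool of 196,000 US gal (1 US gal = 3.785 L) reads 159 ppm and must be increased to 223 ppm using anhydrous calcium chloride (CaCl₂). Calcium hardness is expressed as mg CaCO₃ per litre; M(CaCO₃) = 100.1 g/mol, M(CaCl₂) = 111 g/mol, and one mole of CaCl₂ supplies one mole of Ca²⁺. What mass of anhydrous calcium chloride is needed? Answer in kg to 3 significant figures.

(a) Volume: 629 m³ = 629,000 L.
(a) Alkalinity to neutralize: (254 − 136) = 118 mg/L as CaCO₃ × 629,000 L = 74,220 g as CaCO₃.
(a) Equivalents of H⁺ required: 74,220 ÷ 50 g/eq = 1484 eq = 1484 mol HCl.
(a) Mass of HCl: 1484 × 36.5 = 54,180 g.
(a) Mass of 32.7% solution: 54,180 / 0.327 = 165,700 g.
(a) Volume: 165,700 g ÷ 1.18 g/mL = 140,400 mL.

(b) Volume: 196,000 US gal × 3.785 L/gal = 741,860 L.
(b) Hardness to add: (223 − 159) = 64 mg/L as CaCO₃ × 741,860 L = 47,480 g as CaCO₃.
(b) Moles of Ca²⁺ (1 mol Ca²⁺ ≡ 1 mol CaCO₃): 47,480 / 100.1 g/mol = 474.3 mol.
(b) Mass of CaCl₂: 474.3 × 111 = 52,650 g.

(a) 140 L; (b) 52.6 kg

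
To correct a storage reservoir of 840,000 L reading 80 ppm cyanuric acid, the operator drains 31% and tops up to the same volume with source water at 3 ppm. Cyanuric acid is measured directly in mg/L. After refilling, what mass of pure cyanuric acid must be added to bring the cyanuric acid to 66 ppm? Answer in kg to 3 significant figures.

After draining 31% and refilling: 80 × 0.69 + 3 × 0.31 = 56.13 ppm.
Deficit to target: 66 − 56.13 = 9.87 mg/L.
Mass: 9.87 mg/L × 840,000 L = 8291 g cyanuric acid.

8.29 kg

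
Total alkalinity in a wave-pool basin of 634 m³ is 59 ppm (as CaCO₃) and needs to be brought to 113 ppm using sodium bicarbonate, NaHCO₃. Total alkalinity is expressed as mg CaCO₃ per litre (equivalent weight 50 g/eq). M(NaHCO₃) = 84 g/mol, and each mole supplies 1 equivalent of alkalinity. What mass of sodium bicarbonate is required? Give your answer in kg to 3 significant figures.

Volume: 634 m³ = 634,000 L.
Alkalinity to add: (113 − 59) = 54 mg/L as CaCO₃ × 634,000 L = 34,240 g as CaCO₃.
Equivalents: 34,240 g ÷ 50 g/eq = 684.7 eq.
NaHCO₃ supplies 1 eq per mole → 684.7 mol.
Mass: 684.7 mol × 84 g/mol = 57,520 g.

57.5 kg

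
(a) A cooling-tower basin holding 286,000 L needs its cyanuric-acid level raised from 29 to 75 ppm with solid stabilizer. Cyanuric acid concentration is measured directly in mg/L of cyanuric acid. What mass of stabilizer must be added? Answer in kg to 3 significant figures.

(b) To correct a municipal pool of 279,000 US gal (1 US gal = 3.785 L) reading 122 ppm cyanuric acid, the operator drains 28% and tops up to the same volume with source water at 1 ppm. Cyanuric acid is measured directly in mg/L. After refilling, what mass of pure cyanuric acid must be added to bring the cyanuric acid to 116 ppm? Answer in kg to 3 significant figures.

(a) CYA to add: (75 − 29) = 46 mg/L × 286,000 L = 13,160 g cyanuric acid.

(b) Volume: 279,000 US gal × 3.785 L/gal = 1,056,015 L.
(b) After draining 28% and refilling: 122 × 0.72 + 1 × 0.28 = 88.12 ppm.
(b) Deficit to target: 116 − 88.12 = 27.88 mg/L.
(b) Mass: 27.88 mg/L × 1,056,015 L = 29,440 g cyanuric acid.

(a) 13.2 kg; (b) 29.4 kg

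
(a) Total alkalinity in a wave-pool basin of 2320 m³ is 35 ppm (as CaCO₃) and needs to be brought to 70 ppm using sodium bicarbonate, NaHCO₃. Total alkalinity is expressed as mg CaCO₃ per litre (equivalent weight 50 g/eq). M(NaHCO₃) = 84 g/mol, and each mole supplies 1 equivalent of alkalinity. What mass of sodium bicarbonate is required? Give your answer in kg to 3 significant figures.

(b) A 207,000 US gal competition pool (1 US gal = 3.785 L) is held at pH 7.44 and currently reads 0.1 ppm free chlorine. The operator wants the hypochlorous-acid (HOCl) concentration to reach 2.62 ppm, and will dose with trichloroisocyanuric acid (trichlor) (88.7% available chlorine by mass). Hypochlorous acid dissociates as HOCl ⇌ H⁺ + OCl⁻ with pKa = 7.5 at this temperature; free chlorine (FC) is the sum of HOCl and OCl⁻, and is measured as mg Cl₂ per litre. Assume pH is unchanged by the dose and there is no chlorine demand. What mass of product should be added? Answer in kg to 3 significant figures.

(a) Volume: 2320 m³ = 2,320,000 L.
(a) Alkalinity to add: (70 − 35) = 35 mg/L as CaCO₃ × 2,320,000 L = 81,200 g as CaCO₃.
(a) Equivalents: 81,200 g ÷ 50 g/eq = 1624 eq.
(a) NaHCO₃ supplies 1 eq per mole → 1624 mol.
(a) Mass: 1624 mol × 84 g/mol = 136,400 g.

(b) Volume: 207,000 US gal × 3.785 L/gal = 783,495 L.
(b) [OCl⁻]/[HOCl] = 10^(pH − pKa) = 10^(7.44 − 7.5) = 0.871; fraction as HOCl = 1/(1 + 0.871) = 0.5345.
(b) Free chlorine required for 2.62 ppm HOCl: 2.62 / 0.5345 = 4.902 ppm.
(b) FC to add: 4.902 − 0.1 = 4.802 mg/L as Cl₂.
(b) Cl₂ equivalent: 4.802 mg/L × 783,495 L = 3762 g.
(b) Product at 88.7% available Cl: 3762 / 0.887 = 4242 g.

(a) 136 kg; (b) 4.24 kg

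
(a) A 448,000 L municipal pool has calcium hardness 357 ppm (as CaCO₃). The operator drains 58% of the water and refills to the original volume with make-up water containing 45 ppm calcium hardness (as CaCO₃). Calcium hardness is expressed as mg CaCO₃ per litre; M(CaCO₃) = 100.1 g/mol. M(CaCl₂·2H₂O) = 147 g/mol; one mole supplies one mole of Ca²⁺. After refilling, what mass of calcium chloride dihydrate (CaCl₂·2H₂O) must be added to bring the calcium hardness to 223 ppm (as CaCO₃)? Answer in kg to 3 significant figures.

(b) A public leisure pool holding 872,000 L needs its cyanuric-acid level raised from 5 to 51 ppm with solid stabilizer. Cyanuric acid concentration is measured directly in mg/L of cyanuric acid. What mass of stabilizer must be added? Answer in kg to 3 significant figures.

(a) 30.9 kg; (b) 40.1 kg

(a) After draining 58% and refilling: 357 × 0.42 + 45 × 0.58 = 176.04 ppm.
(a) Deficit to target: 223 − 176.04 = 46.96 mg/L.
(a) As CaCO₃: 46.96 mg/L × 448,000 L = 21,040 g; ÷ 100.1 = 210.2 mol Ca²⁺.
(a) Mass: 210.2 × 147 = 30,900 g.

(b) CYA to add: (51 − 5) = 46 mg/L × 872,000 L = 40,110 g cyanuric acid.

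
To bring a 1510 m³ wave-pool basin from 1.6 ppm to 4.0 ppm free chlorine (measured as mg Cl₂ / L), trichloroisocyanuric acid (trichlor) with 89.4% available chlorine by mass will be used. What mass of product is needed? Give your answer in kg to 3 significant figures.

Volume: 1510 m³ = 1,510,000 L.
Chlorine deficit: 4.0 − 1.6 = 2.4 ppm = 2.4 mg/L as Cl₂.
Cl₂ equivalent needed: 2.4 mg/L × 1,510,000 L = 3,624,000 mg = 3624 g.
Product at 89.4% available chlorine: 3624 / 0.894 = 4054 g.

4.05 kg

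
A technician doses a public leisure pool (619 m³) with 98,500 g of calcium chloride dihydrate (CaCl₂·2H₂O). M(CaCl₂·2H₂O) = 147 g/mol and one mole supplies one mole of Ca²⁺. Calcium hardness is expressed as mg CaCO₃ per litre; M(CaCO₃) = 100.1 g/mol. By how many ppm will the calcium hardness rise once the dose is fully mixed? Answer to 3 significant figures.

108 ppm

Volume: 619 m³ = 619,000 L.
Moles of Ca²⁺: 98,500 g ÷ 147 g/mol = 670.1 mol.
As CaCO₃: 670.1 mol × 100.1 g/mol = 67,070 g.
Rise: 67,070 g / 619,000 L × 1000 = 108.4 mg/L.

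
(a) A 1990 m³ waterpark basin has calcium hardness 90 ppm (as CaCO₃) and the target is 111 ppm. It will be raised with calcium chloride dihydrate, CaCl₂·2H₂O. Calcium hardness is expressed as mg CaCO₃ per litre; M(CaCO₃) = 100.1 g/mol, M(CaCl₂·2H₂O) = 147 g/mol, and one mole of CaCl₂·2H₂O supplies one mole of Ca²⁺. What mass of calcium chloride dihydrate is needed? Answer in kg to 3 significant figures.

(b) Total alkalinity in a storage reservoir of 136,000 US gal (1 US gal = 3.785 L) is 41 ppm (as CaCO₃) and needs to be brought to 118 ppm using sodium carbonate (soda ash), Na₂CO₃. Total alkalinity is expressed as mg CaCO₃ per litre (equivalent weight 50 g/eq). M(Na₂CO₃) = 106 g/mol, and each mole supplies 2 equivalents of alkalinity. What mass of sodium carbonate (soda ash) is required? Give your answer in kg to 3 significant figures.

(a) 61.4 kg; (b) 42.0 kg

(a) Volume: 1990 m³ = 1,990,000 L.
(a) Hardness to add: (111 − 90) = 21 mg/L as CaCO₃ × 1,990,000 L = 41,790 g as CaCO₃.
(a) Moles of Ca²⁺ (1 mol Ca²⁺ ≡ 1 mol CaCO₃): 41,790 / 100.1 g/mol = 417.5 mol.
(a) Mass of CaCl₂·2H₂O: 417.5 × 147 = 61,370 g.

(b) Volume: 136,000 US gal × 3.785 L/gal = 514,760 L.
(b) Alkalinity to add: (118 − 41) = 77 mg/L as CaCO₃ × 514,760 L = 39,640 g as CaCO₃.
(b) Equivalents: 39,640 g ÷ 50 g/eq = 792.7 eq.
(b) Each mole of Na₂CO₃ supplies 2 eq, so 792.7 / 2 = 396.4 mol.
(b) Mass: 396.4 mol × 106 g/mol = 42,010 g.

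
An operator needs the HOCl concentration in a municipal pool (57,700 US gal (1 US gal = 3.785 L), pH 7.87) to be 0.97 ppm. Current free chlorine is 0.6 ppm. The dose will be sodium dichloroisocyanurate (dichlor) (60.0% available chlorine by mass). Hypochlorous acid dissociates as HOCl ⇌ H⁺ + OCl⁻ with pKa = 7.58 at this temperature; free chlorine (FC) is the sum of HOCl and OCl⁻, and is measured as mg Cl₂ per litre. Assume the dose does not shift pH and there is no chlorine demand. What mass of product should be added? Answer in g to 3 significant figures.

823 g

Volume: 57,700 US gal × 3.785 L/gal = 218,394 L.
[OCl⁻]/[HOCl] = 10^(pH − pKa) = 10^(7.87 − 7.58) = 1.95; fraction as HOCl = 1/(1 + 1.95) = 0.339.
Free chlorine required for 0.97 ppm HOCl: 0.97 / 0.339 = 2.861 ppm.
FC to add: 2.861 − 0.6 = 2.261 mg/L as Cl₂.
Cl₂ equivalent: 2.261 mg/L × 218,394 L = 493.9 g.
Product at 60.0% available Cl: 493.9 / 0.6 = 823.1 g.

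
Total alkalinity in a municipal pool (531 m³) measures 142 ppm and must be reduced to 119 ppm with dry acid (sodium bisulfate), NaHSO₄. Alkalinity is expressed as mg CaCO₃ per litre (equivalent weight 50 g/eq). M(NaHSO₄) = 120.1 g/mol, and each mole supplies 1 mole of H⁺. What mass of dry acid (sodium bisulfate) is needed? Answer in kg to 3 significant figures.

Volume: 531 m³ = 531,000 L.
Alkalinity to neutralize: (142 − 119) = 23 mg/L as CaCO₃ × 531,000 L = 12,210 g as CaCO₃.
Equivalents of H⁺ required: 12,210 ÷ 50 g/eq = 244.3 eq = 244.3 mol NaHSO₄.
Mass of NaHSO₄: 244.3 × 120.1 = 29,340 g.

29.3 kg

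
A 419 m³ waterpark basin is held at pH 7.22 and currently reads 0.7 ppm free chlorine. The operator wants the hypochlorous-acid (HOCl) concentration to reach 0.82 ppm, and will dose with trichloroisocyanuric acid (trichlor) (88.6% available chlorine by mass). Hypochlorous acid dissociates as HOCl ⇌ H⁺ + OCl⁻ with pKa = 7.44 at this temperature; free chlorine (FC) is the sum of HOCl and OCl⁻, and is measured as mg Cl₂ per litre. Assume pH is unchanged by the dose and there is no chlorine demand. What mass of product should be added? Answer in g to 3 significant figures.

290 g

Volume: 419 m³ = 419,000 L.
[OCl⁻]/[HOCl] = 10^(pH − pKa) = 10^(7.22 − 7.44) = 0.6026; fraction as HOCl = 1/(1 + 0.6026) = 0.624.
Free chlorine required for 0.82 ppm HOCl: 0.82 / 0.624 = 1.314 ppm.
FC to add: 1.314 − 0.7 = 0.6141 mg/L as Cl₂.
Cl₂ equivalent: 0.6141 mg/L × 419,000 L = 257.3 g.
Product at 88.6% available Cl: 257.3 / 0.886 = 290.4 g.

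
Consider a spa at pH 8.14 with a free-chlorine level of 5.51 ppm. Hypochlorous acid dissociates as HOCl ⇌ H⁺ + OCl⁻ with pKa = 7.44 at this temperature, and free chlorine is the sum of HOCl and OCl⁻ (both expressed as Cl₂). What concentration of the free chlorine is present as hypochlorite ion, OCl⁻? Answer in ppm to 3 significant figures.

[OCl⁻]/[HOCl] = 10^(pH − pKa) = 10^(8.14 − 7.44) = 10^0.70 = 5.012.
Fraction as HOCl = 1 / (1 + 5.012) = 0.1663.
OCl⁻ = (1 − 0.1663) × 5.51 ppm = 4.593 ppm.

4.59 ppm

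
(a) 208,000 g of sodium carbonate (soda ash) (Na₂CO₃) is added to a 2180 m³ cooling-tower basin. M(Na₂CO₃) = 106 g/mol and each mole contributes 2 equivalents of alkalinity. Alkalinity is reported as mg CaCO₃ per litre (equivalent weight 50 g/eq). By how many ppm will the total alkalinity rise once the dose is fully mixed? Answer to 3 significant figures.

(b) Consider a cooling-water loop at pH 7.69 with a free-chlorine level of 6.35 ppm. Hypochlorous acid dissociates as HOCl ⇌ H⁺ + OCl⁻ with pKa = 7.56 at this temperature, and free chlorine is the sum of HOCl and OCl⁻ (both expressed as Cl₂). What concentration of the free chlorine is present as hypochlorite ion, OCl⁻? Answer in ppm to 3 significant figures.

(a) Volume: 2180 m³ = 2,180,000 L.
(a) Moles of Na₂CO₃: 208,000 g ÷ 106 g/mol = 1962 mol → 3925 eq of alkalinity.
(a) As CaCO₃: 3925 eq × 50 g/eq = 196,200 g.
(a) Rise: 196,200 g / 2,180,000 L × 1000 = 90.01 mg/L.

(b) [OCl⁻]/[HOCl] = 10^(pH − pKa) = 10^(7.69 − 7.56) = 10^0.13 = 1.349.
(b) Fraction as HOCl = 1 / (1 + 1.349) = 0.4257.
(b) OCl⁻ = (1 − 0.4257) × 6.35 ppm = 3.647 ppm.

(a) 90.0 ppm; (b) 3.65 ppm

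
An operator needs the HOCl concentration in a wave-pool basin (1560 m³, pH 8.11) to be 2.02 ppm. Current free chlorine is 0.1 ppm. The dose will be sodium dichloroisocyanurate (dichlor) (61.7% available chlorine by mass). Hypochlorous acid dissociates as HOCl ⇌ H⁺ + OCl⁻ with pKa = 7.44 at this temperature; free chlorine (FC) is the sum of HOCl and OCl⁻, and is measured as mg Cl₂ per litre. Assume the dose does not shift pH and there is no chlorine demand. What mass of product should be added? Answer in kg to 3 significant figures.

28.7 kg

Volume: 1560 m³ = 1,560,000 L.
[OCl⁻]/[HOCl] = 10^(pH − pKa) = 10^(8.11 − 7.44) = 4.677; fraction as HOCl = 1/(1 + 4.677) = 0.1761.
Free chlorine required for 2.02 ppm HOCl: 2.02 / 0.1761 = 11.47 ppm.
FC to add: 11.47 − 0.1 = 11.37 mg/L as Cl₂.
Cl₂ equivalent: 11.37 mg/L × 1,560,000 L = 17,730 g.
Product at 61.7% available Cl: 17,730 / 0.617 = 28,740 g.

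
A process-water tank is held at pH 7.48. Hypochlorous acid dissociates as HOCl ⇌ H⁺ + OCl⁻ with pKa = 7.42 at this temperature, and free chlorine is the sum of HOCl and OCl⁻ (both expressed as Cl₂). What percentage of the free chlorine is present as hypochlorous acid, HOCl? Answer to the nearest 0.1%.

46.6%

[OCl⁻]/[HOCl] = 10^(pH − pKa) = 10^(7.48 − 7.42) = 10^0.06 = 1.148.
Fraction as HOCl = 1 / (1 + 1.148) = 0.4655.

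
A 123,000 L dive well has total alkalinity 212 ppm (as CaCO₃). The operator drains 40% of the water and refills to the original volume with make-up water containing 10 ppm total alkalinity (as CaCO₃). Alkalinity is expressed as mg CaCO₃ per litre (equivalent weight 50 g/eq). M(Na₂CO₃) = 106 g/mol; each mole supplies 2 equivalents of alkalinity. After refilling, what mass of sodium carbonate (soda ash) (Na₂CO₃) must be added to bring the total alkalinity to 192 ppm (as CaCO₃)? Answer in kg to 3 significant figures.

7.93 kg

After draining 40% and refilling: 212 × 0.60 + 10 × 0.40 = 131.2 ppm.
Deficit to target: 192 − 131.2 = 60.8 mg/L.
As CaCO₃: 60.8 mg/L × 123,000 L = 7478 g; ÷ 50 g/eq ÷ 2 = 74.78 mol Na₂CO₃.
Mass: 74.78 × 106 = 7927 g.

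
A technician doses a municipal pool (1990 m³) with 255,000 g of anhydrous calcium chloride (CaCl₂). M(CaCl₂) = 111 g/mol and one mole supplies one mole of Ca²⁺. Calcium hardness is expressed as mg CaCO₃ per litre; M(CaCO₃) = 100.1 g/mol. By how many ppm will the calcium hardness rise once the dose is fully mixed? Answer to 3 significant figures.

Volume: 1990 m³ = 1,990,000 L.
Moles of Ca²⁺: 255,000 g ÷ 111 g/mol = 2297 mol.
As CaCO₃: 2297 mol × 100.1 g/mol = 230,000 g.
Rise: 230,000 g / 1,990,000 L × 1000 = 115.6 mg/L.

116 ppm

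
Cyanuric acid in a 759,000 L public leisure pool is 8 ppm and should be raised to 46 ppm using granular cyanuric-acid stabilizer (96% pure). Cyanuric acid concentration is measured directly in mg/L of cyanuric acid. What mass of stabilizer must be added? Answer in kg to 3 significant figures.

30.0 kg

CYA to add: (46 − 8) = 38 mg/L × 759,000 L = 28,840 g cyanuric acid.
At 96% purity: 28,840 / 0.96 = 30,040 g product.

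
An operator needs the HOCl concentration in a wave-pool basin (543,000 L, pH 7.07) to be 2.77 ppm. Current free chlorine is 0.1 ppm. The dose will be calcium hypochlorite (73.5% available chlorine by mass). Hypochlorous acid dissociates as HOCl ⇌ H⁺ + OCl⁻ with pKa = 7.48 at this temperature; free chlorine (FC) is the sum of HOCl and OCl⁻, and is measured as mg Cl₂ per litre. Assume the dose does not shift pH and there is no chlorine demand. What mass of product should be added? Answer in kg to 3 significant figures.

2.77 kg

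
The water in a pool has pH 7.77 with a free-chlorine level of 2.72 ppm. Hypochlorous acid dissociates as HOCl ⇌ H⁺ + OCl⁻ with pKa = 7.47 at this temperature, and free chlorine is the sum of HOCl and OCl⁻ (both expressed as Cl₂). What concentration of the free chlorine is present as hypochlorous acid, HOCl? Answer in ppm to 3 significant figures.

0.908 ppm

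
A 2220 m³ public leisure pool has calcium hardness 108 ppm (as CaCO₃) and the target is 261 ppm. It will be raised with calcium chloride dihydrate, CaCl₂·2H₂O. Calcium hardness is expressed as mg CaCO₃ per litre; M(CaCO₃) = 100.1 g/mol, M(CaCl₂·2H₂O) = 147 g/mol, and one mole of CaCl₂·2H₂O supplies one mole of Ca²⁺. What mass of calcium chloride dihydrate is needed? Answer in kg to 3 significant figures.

499 kg

Volume: 2220 m³ = 2,220,000 L.
Hardness to add: (261 − 108) = 153 mg/L as CaCO₃ × 2,220,000 L = 339,700 g as CaCO₃.
Moles of Ca²⁺ (1 mol Ca²⁺ ≡ 1 mol CaCO₃): 339,700 / 100.1 g/mol = 3393 mol.
Mass of CaCl₂·2H₂O: 3393 × 147 = 498,800 g.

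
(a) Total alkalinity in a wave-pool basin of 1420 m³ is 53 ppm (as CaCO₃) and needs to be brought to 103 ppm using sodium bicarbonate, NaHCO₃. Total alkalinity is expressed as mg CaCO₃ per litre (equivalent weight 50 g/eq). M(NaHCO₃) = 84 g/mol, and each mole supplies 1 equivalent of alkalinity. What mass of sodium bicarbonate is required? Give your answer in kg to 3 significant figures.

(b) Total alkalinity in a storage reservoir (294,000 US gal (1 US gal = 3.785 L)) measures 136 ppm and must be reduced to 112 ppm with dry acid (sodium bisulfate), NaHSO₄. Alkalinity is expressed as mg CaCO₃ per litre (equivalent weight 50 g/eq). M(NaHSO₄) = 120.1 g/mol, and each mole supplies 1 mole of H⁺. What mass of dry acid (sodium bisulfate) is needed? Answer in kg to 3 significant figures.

(a) 119 kg; (b) 64.2 kg

(a) Volume: 1420 m³ = 1,420,000 L.
(a) Alkalinity to add: (103 − 53) = 50 mg/L as CaCO₃ × 1,420,000 L = 71,000 g as CaCO₃.
(a) Equivalents: 71,000 g ÷ 50 g/eq = 1420 eq.
(a) NaHCO₃ supplies 1 eq per mole → 1420 mol.
(a) Mass: 1420 mol × 84 g/mol = 119,300 g.

(b) Volume: 294,000 US gal × 3.785 L/gal = 1,112,790 L.
(b) Alkalinity to neutralize: (136 − 112) = 24 mg/L as CaCO₃ × 1,112,790 L = 26,710 g as CaCO₃.
(b) Equivalents of H⁺ required: 26,710 ÷ 50 g/eq = 534.1 eq = 534.1 mol NaHSO₄.
(b) Mass of NaHSO₄: 534.1 × 120.1 = 64,150 g.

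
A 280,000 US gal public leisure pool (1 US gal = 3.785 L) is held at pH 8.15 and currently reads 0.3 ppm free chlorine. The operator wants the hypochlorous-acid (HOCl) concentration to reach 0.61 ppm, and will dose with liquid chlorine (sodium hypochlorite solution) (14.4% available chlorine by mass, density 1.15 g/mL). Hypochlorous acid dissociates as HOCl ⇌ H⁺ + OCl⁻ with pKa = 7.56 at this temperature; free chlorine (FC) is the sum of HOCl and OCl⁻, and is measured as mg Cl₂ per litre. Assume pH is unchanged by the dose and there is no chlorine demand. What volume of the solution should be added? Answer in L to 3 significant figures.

Volume: 280,000 US gal × 3.785 L/gal = 1,059,800 L.
[OCl⁻]/[HOCl] = 10^(pH − pKa) = 10^(8.15 − 7.56) = 3.89; fraction as HOCl = 1/(1 + 3.89) = 0.2045.
Free chlorine required for 0.61 ppm HOCl: 0.61 / 0.2045 = 2.983 ppm.
FC to add: 2.983 − 0.3 = 2.683 mg/L as Cl₂.
Cl₂ equivalent: 2.683 mg/L × 1,059,800 L = 2844 g.
Product at 14.4% available Cl: 2844 / 0.144 = 19,750 g.
Volume: 19,750 g ÷ 1.15 g/mL = 17,170 mL.

17.2 L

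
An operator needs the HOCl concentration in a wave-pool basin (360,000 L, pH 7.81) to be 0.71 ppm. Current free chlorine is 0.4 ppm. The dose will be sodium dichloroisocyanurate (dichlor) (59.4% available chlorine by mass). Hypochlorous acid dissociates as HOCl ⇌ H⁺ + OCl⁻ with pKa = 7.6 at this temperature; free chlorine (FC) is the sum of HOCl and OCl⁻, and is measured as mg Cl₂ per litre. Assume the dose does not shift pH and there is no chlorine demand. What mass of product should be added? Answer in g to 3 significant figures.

886 g

[OCl⁻]/[HOCl] = 10^(pH − pKa) = 10^(7.81 − 7.6) = 1.622; fraction as HOCl = 1/(1 + 1.622) = 0.3814.
Free chlorine required for 0.71 ppm HOCl: 0.71 / 0.3814 = 1.861 ppm.
FC to add: 1.861 − 0.4 = 1.461 mg/L as Cl₂.
Cl₂ equivalent: 1.461 mg/L × 360,000 L = 526.1 g.
Product at 59.4% available Cl: 526.1 / 0.594 = 885.7 g.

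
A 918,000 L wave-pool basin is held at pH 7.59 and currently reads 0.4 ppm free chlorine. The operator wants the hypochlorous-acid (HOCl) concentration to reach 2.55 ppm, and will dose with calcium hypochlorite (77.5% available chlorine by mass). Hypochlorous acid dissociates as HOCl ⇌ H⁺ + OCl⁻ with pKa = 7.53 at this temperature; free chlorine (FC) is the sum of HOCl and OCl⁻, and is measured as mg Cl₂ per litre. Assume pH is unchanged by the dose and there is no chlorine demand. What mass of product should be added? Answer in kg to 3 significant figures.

6.01 kg

[OCl⁻]/[HOCl] = 10^(pH − pKa) = 10^(7.59 − 7.53) = 1.148; fraction as HOCl = 1/(1 + 1.148) = 0.4655.
Free chlorine required for 2.55 ppm HOCl: 2.55 / 0.4655 = 5.478 ppm.
FC to add: 5.478 − 0.4 = 5.078 mg/L as Cl₂.
Cl₂ equivalent: 5.078 mg/L × 918,000 L = 4661 g.
Product at 77.5% available Cl: 4661 / 0.775 = 6015 g.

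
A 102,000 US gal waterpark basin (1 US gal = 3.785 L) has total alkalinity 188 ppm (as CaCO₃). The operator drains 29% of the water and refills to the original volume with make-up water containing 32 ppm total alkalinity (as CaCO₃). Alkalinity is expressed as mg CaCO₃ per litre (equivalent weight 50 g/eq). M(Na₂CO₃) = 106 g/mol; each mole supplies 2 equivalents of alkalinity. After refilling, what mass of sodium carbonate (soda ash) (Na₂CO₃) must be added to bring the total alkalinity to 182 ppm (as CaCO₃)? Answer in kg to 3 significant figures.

Volume: 102,000 US gal × 3.785 L/gal = 386,070 L.
After draining 29% and refilling: 188 × 0.71 + 32 × 0.29 = 142.76 ppm.
Deficit to target: 182 − 142.76 = 39.24 mg/L.
As CaCO₃: 39.24 mg/L × 386,070 L = 15,150 g; ÷ 50 g/eq ÷ 2 = 151.5 mol Na₂CO₃.
Mass: 151.5 × 106 = 16,060 g.

16.1 kg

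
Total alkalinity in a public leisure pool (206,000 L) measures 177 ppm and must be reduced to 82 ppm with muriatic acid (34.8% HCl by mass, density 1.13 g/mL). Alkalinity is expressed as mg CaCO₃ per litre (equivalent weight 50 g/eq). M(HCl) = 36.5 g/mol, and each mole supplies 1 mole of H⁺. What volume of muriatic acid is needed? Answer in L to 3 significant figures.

Alkalinity to neutralize: (177 − 82) = 95 mg/L as CaCO₃ × 206,000 L = 19,570 g as CaCO₃.
Equivalents of H⁺ required: 19,570 ÷ 50 g/eq = 391.4 eq = 391.4 mol HCl.
Mass of HCl: 391.4 × 36.5 = 14,290 g.
Mass of 34.8% solution: 14,290 / 0.348 = 41,050 g.
Volume: 41,050 g ÷ 1.13 g/mL = 36,330 mL.

36.3 L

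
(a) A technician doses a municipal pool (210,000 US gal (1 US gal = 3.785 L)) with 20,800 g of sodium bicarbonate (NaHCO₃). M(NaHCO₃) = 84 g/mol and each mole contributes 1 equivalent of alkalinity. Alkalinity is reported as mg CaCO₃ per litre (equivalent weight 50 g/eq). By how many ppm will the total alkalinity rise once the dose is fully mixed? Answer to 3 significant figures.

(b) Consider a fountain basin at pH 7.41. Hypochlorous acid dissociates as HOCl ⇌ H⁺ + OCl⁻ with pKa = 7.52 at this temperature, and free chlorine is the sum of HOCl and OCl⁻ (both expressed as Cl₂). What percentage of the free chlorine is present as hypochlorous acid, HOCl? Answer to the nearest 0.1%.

(a) Volume: 210,000 US gal × 3.785 L/gal = 794,850 L.
(a) Moles of NaHCO₃: 20,800 g ÷ 84 g/mol = 247.6 mol → 247.6 eq of alkalinity.
(a) As CaCO₃: 247.6 eq × 50 g/eq = 12,380 g.
(a) Rise: 12,380 g / 794,850 L × 1000 = 15.58 mg/L.

(b) [OCl⁻]/[HOCl] = 10^(pH − pKa) = 10^(7.41 − 7.52) = 10^-0.11 = 0.7762.
(b) Fraction as HOCl = 1 / (1 + 0.7762) = 0.563.

(a) 15.6 ppm; (b) 56.3%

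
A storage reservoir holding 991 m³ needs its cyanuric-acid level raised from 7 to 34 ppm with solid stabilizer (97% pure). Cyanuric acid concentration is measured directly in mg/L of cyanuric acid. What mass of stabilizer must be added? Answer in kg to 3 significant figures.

27.6 kg

Volume: 991 m³ = 991,000 L.
CYA to add: (34 − 7) = 27 mg/L × 991,000 L = 26,760 g cyanuric acid.
At 97% purity: 26,760 / 0.97 = 27,580 g product.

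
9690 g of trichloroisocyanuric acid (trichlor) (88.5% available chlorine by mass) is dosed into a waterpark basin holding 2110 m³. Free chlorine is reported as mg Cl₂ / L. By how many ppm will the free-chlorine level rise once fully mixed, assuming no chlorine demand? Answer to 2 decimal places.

Volume: 2110 m³ = 2,110,000 L.
Available chlorine delivered: 9690 g × 0.885 = 8576 g as Cl₂.
Concentration rise: 8576 g / 2,110,000 L = 4.064 mg/L = 4.06 ppm.

4.06 ppm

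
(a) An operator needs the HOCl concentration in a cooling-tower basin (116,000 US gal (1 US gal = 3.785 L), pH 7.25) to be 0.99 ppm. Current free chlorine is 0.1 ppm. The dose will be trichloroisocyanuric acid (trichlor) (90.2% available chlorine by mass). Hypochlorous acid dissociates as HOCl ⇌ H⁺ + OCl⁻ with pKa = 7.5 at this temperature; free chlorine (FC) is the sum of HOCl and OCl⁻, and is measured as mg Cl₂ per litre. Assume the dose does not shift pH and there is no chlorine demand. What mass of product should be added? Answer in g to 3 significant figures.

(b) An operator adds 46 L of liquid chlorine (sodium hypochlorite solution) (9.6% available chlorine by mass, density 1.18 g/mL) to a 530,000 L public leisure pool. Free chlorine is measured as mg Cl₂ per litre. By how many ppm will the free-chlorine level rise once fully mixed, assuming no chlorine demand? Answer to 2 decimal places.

(a) 704 g; (b) 9.83 ppm

(a) Volume: 116,000 US gal × 3.785 L/gal = 439,060 L.
(a) [OCl⁻]/[HOCl] = 10^(pH − pKa) = 10^(7.25 − 7.5) = 0.5623; fraction as HOCl = 1/(1 + 0.5623) = 0.6401.
(a) Free chlorine required for 0.99 ppm HOCl: 0.99 / 0.6401 = 1.547 ppm.
(a) FC to add: 1.547 − 0.1 = 1.447 mg/L as Cl₂.
(a) Cl₂ equivalent: 1.447 mg/L × 439,060 L = 635.2 g.
(a) Product at 90.2% available Cl: 635.2 / 0.902 = 704.2 g.

(b) Mass of solution: 46 L × 1000 mL/L × 1.18 g/mL = 54,280 g.
(b) Available chlorine delivered: 54,280 g × 0.096 = 5211 g as Cl₂.
(b) Concentration rise: 5211 g / 530,000 L = 9.832 mg/L = 9.83 ppm.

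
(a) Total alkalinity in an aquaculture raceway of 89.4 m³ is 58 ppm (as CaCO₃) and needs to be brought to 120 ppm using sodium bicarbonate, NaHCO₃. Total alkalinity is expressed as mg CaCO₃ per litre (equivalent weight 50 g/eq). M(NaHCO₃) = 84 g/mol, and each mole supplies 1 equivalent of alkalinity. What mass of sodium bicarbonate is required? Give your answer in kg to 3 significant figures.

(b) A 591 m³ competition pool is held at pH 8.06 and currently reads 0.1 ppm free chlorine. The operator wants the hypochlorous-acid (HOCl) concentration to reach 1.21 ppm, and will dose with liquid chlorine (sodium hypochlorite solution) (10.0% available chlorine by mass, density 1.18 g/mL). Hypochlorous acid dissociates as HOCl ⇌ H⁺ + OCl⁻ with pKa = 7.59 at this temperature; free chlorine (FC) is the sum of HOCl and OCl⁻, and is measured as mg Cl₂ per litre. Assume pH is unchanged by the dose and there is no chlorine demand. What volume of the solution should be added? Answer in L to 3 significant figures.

(a) 9.31 kg; (b) 23.4 L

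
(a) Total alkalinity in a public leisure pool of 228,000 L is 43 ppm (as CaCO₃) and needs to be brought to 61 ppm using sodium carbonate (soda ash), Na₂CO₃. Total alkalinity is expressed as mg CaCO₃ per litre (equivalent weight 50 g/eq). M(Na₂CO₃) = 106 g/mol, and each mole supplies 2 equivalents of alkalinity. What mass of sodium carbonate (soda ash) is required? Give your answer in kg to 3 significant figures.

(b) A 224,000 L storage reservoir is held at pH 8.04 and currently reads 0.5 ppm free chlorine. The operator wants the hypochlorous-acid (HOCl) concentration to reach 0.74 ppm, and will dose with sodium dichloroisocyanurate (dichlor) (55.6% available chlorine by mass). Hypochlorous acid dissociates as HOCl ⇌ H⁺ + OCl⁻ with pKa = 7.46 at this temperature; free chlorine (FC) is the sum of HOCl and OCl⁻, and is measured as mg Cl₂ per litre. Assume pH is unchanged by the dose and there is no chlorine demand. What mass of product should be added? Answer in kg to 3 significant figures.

(a) 4.35 kg; (b) 1.23 kg

(a) Alkalinity to add: (61 − 43) = 18 mg/L as CaCO₃ × 228,000 L = 4104 g as CaCO₃.
(a) Equivalents: 4104 g ÷ 50 g/eq = 82.08 eq.
(a) Each mole of Na₂CO₃ supplies 2 eq, so 82.08 / 2 = 41.04 mol.
(a) Mass: 41.04 mol × 106 g/mol = 4350 g.

(b) [OCl⁻]/[HOCl] = 10^(pH − pKa) = 10^(8.04 − 7.46) = 3.802; fraction as HOCl = 1/(1 + 3.802) = 0.2083.
(b) Free chlorine required for 0.74 ppm HOCl: 0.74 / 0.2083 = 3.553 ppm.
(b) FC to add: 3.553 − 0.5 = 3.053 mg/L as Cl₂.
(b) Cl₂ equivalent: 3.053 mg/L × 224,000 L = 684 g.
(b) Product at 55.6% available Cl: 684 / 0.556 = 1230 g.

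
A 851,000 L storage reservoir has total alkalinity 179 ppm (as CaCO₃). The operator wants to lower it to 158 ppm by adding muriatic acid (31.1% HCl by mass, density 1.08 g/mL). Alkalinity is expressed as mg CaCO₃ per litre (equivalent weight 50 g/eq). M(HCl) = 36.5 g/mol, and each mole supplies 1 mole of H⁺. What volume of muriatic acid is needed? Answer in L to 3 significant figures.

Alkalinity to neutralize: (179 − 158) = 21 mg/L as CaCO₃ × 851,000 L = 17,870 g as CaCO₃.
Equivalents of H⁺ required: 17,870 ÷ 50 g/eq = 357.4 eq = 357.4 mol HCl.
Mass of HCl: 357.4 × 36.5 = 13,050 g.
Mass of 31.1% solution: 13,050 / 0.311 = 41,950 g.
Volume: 41,950 g ÷ 1.08 g/mL = 38,840 mL.

38.8 L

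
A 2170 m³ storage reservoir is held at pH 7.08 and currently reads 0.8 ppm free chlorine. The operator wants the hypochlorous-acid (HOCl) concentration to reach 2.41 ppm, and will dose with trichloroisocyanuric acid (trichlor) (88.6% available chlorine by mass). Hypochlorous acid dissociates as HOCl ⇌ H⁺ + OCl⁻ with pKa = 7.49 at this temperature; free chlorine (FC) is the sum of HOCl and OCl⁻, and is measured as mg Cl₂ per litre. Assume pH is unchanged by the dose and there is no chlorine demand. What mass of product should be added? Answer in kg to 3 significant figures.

6.24 kg

Volume: 2170 m³ = 2,170,000 L.
[OCl⁻]/[HOCl] = 10^(pH − pKa) = 10^(7.08 − 7.49) = 0.389; fraction as HOCl = 1/(1 + 0.389) = 0.7199.
Free chlorine required for 2.41 ppm HOCl: 2.41 / 0.7199 = 3.348 ppm.
FC to add: 3.348 − 0.8 = 2.548 mg/L as Cl₂.
Cl₂ equivalent: 2.548 mg/L × 2,170,000 L = 5528 g.
Product at 88.6% available Cl: 5528 / 0.886 = 6240 g.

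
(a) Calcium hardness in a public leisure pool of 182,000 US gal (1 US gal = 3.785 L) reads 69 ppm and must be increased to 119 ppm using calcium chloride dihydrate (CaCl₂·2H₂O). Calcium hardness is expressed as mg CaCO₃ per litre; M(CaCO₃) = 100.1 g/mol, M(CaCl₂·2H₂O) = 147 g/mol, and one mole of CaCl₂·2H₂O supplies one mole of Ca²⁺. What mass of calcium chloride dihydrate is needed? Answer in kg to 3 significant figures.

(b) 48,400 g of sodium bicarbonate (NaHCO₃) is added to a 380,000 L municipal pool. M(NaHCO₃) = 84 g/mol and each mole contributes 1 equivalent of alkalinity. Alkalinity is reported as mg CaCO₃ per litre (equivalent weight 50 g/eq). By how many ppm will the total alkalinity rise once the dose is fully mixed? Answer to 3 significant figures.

(a) 50.6 kg; (b) 75.8 ppm

(a) Volume: 182,000 US gal × 3.785 L/gal = 688,870 L.
(a) Hardness to add: (119 − 69) = 50 mg/L as CaCO₃ × 688,870 L = 34,440 g as CaCO₃.
(a) Moles of Ca²⁺ (1 mol Ca²⁺ ≡ 1 mol CaCO₃): 34,440 / 100.1 g/mol = 344.1 mol.
(a) Mass of CaCl₂·2H₂O: 344.1 × 147 = 50,580 g.

(b) Moles of NaHCO₃: 48,400 g ÷ 84 g/mol = 576.2 mol → 576.2 eq of alkalinity.
(b) As CaCO₃: 576.2 eq × 50 g/eq = 28,810 g.
(b) Rise: 28,810 g / 380,000 L × 1000 = 75.81 mg/L.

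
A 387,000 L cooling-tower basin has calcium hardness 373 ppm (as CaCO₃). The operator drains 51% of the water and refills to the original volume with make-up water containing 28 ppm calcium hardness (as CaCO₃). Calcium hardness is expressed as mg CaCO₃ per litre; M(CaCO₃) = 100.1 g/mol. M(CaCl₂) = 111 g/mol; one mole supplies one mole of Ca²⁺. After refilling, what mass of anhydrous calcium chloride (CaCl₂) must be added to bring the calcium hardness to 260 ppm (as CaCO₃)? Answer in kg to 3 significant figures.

After draining 51% and refilling: 373 × 0.49 + 28 × 0.51 = 197.05 ppm.
Deficit to target: 260 − 197.05 = 62.95 mg/L.
As CaCO₃: 62.95 mg/L × 387,000 L = 24,360 g; ÷ 100.1 = 243.4 mol Ca²⁺.
Mass: 243.4 × 111 = 27,010 g.

27.0 kg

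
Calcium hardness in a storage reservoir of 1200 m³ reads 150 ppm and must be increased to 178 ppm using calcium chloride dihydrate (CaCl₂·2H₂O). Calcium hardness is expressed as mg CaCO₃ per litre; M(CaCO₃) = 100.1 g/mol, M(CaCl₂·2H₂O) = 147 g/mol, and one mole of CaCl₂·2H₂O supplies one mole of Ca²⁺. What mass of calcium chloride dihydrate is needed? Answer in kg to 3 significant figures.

49.3 kg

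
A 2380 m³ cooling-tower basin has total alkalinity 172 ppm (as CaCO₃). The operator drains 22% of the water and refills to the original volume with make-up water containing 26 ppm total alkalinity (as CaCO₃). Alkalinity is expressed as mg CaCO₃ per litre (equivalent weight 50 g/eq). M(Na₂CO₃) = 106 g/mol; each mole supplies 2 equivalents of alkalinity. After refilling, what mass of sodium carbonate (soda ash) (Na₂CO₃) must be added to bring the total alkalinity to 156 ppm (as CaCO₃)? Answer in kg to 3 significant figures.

40.7 kg

Volume: 2380 m³ = 2,380,000 L.
After draining 22% and refilling: 172 × 0.78 + 26 × 0.22 = 139.88 ppm.
Deficit to target: 156 − 139.88 = 16.12 mg/L.
As CaCO₃: 16.12 mg/L × 2,380,000 L = 38,370 g; ÷ 50 g/eq ÷ 2 = 383.7 mol Na₂CO₃.
Mass: 383.7 × 106 = 40,670 g.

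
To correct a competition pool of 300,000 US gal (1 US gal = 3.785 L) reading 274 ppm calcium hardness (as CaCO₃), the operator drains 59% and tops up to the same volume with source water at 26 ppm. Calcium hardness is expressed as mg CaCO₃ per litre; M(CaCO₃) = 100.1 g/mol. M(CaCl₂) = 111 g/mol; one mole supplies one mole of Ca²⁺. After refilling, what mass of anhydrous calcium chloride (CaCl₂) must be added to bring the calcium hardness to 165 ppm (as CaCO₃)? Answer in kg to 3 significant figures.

Volume: 300,000 US gal × 3.785 L/gal = 1,135,500 L.
After draining 59% and refilling: 274 × 0.41 + 26 × 0.59 = 127.68 ppm.
Deficit to target: 165 − 127.68 = 37.32 mg/L.
As CaCO₃: 37.32 mg/L × 1,135,500 L = 42,380 g; ÷ 100.1 = 423.3 mol Ca²⁺.
Mass: 423.3 × 111 = 46,990 g.

47.0 kg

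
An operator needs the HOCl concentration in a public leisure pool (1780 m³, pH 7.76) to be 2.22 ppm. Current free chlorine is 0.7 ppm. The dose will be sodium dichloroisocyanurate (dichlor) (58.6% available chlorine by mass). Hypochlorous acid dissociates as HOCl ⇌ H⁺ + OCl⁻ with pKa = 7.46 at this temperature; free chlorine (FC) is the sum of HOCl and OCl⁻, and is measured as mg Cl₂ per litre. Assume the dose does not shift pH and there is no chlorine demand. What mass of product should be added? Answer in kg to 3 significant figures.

Volume: 1780 m³ = 1,780,000 L.
[OCl⁻]/[HOCl] = 10^(pH − pKa) = 10^(7.76 − 7.46) = 1.995; fraction as HOCl = 1/(1 + 1.995) = 0.3339.
Free chlorine required for 2.22 ppm HOCl: 2.22 / 0.3339 = 6.649 ppm.
FC to add: 6.649 − 0.7 = 5.949 mg/L as Cl₂.
Cl₂ equivalent: 5.949 mg/L × 1,780,000 L = 10,590 g.
Product at 58.6% available Cl: 10,590 / 0.586 = 18,070 g.

18.1 kg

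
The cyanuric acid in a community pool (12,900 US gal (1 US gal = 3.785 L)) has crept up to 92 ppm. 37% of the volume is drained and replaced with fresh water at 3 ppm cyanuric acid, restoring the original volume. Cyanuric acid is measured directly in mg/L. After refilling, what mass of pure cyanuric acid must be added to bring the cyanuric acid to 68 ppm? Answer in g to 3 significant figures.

436 g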